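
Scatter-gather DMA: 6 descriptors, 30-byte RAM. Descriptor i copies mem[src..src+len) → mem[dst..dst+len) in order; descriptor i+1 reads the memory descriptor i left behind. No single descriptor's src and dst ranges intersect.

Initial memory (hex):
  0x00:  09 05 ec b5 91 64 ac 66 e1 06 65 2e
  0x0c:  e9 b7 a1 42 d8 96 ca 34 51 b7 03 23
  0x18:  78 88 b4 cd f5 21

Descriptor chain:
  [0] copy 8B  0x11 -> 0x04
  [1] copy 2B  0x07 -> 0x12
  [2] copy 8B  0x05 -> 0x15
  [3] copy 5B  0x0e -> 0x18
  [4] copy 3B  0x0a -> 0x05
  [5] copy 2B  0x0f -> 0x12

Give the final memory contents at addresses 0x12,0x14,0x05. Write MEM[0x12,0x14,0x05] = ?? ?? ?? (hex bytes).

D0: mem[0x04..0x0b] <- [96 ca 34 51 b7 03 23 78]
D1: mem[0x12..0x13] <- [51 b7]
D2: mem[0x15..0x1c] <- [ca 34 51 b7 03 23 78 e9]
D3: mem[0x18..0x1c] <- [a1 42 d8 96 51]
D4: mem[0x05..0x07] <- [23 78 e9]
D5: mem[0x12..0x13] <- [42 d8]
query mem[0x12]=0x42, mem[0x14]=0x51, mem[0x05]=0x23

MEM[0x12,0x14,0x05] = 42 51 23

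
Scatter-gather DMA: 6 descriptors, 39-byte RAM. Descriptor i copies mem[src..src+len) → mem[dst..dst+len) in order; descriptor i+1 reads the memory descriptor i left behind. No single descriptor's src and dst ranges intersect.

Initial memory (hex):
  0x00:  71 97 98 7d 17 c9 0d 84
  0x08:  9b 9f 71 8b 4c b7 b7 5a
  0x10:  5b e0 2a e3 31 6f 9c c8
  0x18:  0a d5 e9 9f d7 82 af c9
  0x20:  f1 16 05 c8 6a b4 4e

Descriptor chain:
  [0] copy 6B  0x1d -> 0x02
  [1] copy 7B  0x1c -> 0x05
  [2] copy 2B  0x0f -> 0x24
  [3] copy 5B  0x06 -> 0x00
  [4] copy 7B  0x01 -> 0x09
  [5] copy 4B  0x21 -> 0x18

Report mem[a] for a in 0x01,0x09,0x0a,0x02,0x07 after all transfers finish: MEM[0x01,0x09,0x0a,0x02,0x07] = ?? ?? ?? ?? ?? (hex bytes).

MEM[0x01,0x09,0x0a,0x02,0x07] = af af c9 c9 af

  after D0: wrote 6B at 0x02 = 82afc9f11605
  after D1: wrote 7B at 0x05 = d782afc9f11605
  after D2: wrote 2B at 0x24 = 5a5b
  after D3: wrote 5B at 0x00 = 82afc9f116
  after D4: wrote 7B at 0x09 = afc9f116d782af
  after D5: wrote 4B at 0x18 = 1605c85a
query mem[0x01]=0xaf, mem[0x09]=0xaf, mem[0x0a]=0xc9, mem[0x02]=0xc9, mem[0x07]=0xaf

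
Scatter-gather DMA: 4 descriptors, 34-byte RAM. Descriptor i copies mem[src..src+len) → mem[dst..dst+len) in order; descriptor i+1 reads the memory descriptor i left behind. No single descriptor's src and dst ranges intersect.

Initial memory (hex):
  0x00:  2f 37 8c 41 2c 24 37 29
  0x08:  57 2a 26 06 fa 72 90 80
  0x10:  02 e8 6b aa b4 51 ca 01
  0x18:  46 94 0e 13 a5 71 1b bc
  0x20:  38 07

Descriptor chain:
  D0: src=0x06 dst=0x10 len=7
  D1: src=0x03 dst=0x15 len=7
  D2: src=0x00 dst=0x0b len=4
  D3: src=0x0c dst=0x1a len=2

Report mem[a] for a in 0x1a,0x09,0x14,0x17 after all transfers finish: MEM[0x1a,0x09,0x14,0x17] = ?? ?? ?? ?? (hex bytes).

MEM[0x1a,0x09,0x14,0x17] = 37 2a 26 24

[0] 0x06->0x10 len=7 : 37 29 57 2a 26 06 fa
[1] 0x03->0x15 len=7 : 41 2c 24 37 29 57 2a
[2] 0x00->0x0b len=4 : 2f 37 8c 41
[3] 0x0c->0x1a len=2 : 37 8c
query mem[0x1a]=0x37, mem[0x09]=0x2a, mem[0x14]=0x26, mem[0x17]=0x24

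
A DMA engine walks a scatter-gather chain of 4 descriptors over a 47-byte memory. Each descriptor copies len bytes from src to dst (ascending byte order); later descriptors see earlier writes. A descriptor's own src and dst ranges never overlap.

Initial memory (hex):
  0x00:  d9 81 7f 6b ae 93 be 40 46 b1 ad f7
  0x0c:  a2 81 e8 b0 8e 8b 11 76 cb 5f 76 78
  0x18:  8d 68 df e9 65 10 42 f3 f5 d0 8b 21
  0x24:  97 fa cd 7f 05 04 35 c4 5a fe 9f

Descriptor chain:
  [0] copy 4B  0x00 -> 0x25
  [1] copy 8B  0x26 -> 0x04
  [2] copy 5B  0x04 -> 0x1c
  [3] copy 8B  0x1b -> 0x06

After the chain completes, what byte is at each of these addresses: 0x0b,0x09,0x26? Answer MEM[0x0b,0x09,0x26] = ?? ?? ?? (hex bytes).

D0: mem[0x25..0x28] <- [d9 81 7f 6b]
D1: mem[0x04..0x0b] <- [81 7f 6b 04 35 c4 5a fe]
D2: mem[0x1c..0x20] <- [81 7f 6b 04 35]
D3: mem[0x06..0x0d] <- [e9 81 7f 6b 04 35 d0 8b]
query mem[0x0b]=0x35, mem[0x09]=0x6b, mem[0x26]=0x81

MEM[0x0b,0x09,0x26] = 35 6b 81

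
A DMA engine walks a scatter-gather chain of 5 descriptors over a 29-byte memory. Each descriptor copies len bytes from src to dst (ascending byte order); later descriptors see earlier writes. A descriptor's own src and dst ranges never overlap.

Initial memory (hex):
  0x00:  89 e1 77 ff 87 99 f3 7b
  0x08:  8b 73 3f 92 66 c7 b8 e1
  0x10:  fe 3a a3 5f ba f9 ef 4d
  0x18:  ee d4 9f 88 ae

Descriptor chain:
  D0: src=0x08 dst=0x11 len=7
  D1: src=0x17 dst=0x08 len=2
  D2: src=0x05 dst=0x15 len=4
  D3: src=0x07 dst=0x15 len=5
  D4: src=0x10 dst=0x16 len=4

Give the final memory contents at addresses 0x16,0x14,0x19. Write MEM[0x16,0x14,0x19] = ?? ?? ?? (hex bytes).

MEM[0x16,0x14,0x19] = fe 92 3f

  after D0: wrote 7B at 0x11 = 8b733f9266c7b8
  after D1: wrote 2B at 0x08 = b8ee
  after D2: wrote 4B at 0x15 = 99f37bb8
  after D3: wrote 5B at 0x15 = 7bb8ee3f92
  after D4: wrote 4B at 0x16 = fe8b733f
query mem[0x16]=0xfe, mem[0x14]=0x92, mem[0x19]=0x3f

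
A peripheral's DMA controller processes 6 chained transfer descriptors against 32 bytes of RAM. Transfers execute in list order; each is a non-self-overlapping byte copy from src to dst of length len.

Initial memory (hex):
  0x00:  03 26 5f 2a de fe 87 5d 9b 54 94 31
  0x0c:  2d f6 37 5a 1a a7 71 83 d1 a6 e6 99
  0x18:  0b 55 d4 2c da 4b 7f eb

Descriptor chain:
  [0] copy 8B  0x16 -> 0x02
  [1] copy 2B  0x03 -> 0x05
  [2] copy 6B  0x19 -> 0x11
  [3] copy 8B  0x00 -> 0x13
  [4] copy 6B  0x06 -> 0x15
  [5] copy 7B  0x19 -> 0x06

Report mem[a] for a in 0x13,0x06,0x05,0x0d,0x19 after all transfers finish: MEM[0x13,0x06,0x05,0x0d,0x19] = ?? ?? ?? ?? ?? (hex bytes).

MEM[0x13,0x06,0x05,0x0d,0x19] = 03 94 99 f6 94

#0 dst[0x02+8] := {0xe6,0x99,0x0b,0x55,0xd4,0x2c,0xda,0x4b}
#1 dst[0x05+2] := {0x99,0x0b}
#2 dst[0x11+6] := {0x55,0xd4,0x2c,0xda,0x4b,0x7f}
#3 dst[0x13+8] := {0x03,0x26,0xe6,0x99,0x0b,0x99,0x0b,0x2c}
#4 dst[0x15+6] := {0x0b,0x2c,0xda,0x4b,0x94,0x31}
#5 dst[0x06+7] := {0x94,0x31,0x2c,0xda,0x4b,0x7f,0xeb}
query mem[0x13]=0x03, mem[0x06]=0x94, mem[0x05]=0x99, mem[0x0d]=0xf6, mem[0x19]=0x94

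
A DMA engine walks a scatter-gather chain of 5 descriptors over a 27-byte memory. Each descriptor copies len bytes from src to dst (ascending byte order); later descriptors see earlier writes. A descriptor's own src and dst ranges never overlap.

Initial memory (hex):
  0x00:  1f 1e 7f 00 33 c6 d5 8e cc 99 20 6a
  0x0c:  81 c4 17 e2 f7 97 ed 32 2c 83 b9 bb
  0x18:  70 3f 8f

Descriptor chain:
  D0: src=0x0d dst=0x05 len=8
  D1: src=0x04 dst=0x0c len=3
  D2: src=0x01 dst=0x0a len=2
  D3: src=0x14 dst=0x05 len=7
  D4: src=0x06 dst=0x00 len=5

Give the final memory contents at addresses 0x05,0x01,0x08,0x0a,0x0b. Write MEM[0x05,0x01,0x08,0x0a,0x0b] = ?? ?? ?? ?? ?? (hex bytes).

#0 dst[0x05+8] := {0xc4,0x17,0xe2,0xf7,0x97,0xed,0x32,0x2c}
#1 dst[0x0c+3] := {0x33,0xc4,0x17}
#2 dst[0x0a+2] := {0x1e,0x7f}
#3 dst[0x05+7] := {0x2c,0x83,0xb9,0xbb,0x70,0x3f,0x8f}
#4 dst[0x00+5] := {0x83,0xb9,0xbb,0x70,0x3f}
query mem[0x05]=0x2c, mem[0x01]=0xb9, mem[0x08]=0xbb, mem[0x0a]=0x3f, mem[0x0b]=0x8f

MEM[0x05,0x01,0x08,0x0a,0x0b] = 2c b9 bb 3f 8f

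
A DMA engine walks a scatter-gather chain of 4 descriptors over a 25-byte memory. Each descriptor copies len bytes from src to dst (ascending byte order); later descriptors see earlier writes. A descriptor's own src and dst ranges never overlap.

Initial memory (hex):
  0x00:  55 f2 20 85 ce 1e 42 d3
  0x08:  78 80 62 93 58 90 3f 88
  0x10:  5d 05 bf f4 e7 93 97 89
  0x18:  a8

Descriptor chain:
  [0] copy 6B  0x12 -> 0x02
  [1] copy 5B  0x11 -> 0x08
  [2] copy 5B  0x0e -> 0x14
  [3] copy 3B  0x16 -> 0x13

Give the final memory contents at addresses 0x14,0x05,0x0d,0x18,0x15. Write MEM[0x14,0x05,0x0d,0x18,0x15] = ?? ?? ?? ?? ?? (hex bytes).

[0] 0x12->0x02 len=6 : bf f4 e7 93 97 89
[1] 0x11->0x08 len=5 : 05 bf f4 e7 93
[2] 0x0e->0x14 len=5 : 3f 88 5d 05 bf
[3] 0x16->0x13 len=3 : 5d 05 bf
query mem[0x14]=0x05, mem[0x05]=0x93, mem[0x0d]=0x90, mem[0x18]=0xbf, mem[0x15]=0xbf

MEM[0x14,0x05,0x0d,0x18,0x15] = 05 93 90 bf bf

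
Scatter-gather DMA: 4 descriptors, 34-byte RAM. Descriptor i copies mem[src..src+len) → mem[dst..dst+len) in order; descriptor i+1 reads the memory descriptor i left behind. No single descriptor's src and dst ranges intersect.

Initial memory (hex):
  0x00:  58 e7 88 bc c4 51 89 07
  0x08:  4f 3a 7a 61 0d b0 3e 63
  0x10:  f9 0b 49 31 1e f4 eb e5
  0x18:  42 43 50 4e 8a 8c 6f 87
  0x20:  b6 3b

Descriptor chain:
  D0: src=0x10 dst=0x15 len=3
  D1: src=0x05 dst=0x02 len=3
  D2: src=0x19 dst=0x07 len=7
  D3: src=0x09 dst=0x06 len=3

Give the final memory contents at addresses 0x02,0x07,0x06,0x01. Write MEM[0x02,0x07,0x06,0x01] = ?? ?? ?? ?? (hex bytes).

[0] 0x10->0x15 len=3 : f9 0b 49
[1] 0x05->0x02 len=3 : 51 89 07
[2] 0x19->0x07 len=7 : 43 50 4e 8a 8c 6f 87
[3] 0x09->0x06 len=3 : 4e 8a 8c
query mem[0x02]=0x51, mem[0x07]=0x8a, mem[0x06]=0x4e, mem[0x01]=0xe7

MEM[0x02,0x07,0x06,0x01] = 51 8a 4e e7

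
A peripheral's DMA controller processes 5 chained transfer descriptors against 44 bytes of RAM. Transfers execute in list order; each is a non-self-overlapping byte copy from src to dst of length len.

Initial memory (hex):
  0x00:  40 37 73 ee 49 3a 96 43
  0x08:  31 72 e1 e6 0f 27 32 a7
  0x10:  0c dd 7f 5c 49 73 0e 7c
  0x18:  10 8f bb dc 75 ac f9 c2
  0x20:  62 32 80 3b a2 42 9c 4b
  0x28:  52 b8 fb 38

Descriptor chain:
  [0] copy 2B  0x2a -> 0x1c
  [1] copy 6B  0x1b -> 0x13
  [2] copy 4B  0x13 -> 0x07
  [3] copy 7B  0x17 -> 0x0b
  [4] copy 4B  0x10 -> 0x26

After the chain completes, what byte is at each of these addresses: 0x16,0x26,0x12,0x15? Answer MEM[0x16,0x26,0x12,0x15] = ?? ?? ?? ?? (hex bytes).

MEM[0x16,0x26,0x12,0x15] = f9 fb 7f 38

  after D0: wrote 2B at 0x1c = fb38
  after D1: wrote 6B at 0x13 = dcfb38f9c262
  after D2: wrote 4B at 0x07 = dcfb38f9
  after D3: wrote 7B at 0x0b = c2628fbbdcfb38
  after D4: wrote 4B at 0x26 = fb387fdc
query mem[0x16]=0xf9, mem[0x26]=0xfb, mem[0x12]=0x7f, mem[0x15]=0x38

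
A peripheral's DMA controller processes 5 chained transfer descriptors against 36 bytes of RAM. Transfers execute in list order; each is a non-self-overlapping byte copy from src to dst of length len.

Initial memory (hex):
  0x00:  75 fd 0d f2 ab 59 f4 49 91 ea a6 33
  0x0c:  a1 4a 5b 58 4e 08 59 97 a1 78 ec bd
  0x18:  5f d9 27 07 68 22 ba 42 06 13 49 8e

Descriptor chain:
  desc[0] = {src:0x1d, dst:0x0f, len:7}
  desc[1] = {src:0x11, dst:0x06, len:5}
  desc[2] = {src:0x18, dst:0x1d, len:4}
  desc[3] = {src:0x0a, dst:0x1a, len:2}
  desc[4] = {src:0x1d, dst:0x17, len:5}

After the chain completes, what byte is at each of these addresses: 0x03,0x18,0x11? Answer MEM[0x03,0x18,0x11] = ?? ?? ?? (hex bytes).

[0] 0x1d->0x0f len=7 : 22 ba 42 06 13 49 8e
[1] 0x11->0x06 len=5 : 42 06 13 49 8e
[2] 0x18->0x1d len=4 : 5f d9 27 07
[3] 0x0a->0x1a len=2 : 8e 33
[4] 0x1d->0x17 len=5 : 5f d9 27 07 13
query mem[0x03]=0xf2, mem[0x18]=0xd9, mem[0x11]=0x42

MEM[0x03,0x18,0x11] = f2 d9 42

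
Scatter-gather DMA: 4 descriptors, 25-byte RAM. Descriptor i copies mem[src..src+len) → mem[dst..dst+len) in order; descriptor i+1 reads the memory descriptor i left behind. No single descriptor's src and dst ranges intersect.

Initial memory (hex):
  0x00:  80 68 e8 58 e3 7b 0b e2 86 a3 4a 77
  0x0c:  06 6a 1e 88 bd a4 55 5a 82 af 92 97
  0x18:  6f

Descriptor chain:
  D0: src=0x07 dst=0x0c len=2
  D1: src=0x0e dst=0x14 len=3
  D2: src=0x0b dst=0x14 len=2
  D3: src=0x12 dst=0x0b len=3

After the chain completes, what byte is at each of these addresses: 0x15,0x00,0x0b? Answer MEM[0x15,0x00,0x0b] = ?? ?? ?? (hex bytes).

MEM[0x15,0x00,0x0b] = e2 80 55

#0 dst[0x0c+2] := {0xe2,0x86}
#1 dst[0x14+3] := {0x1e,0x88,0xbd}
#2 dst[0x14+2] := {0x77,0xe2}
#3 dst[0x0b+3] := {0x55,0x5a,0x77}
query mem[0x15]=0xe2, mem[0x00]=0x80, mem[0x0b]=0x55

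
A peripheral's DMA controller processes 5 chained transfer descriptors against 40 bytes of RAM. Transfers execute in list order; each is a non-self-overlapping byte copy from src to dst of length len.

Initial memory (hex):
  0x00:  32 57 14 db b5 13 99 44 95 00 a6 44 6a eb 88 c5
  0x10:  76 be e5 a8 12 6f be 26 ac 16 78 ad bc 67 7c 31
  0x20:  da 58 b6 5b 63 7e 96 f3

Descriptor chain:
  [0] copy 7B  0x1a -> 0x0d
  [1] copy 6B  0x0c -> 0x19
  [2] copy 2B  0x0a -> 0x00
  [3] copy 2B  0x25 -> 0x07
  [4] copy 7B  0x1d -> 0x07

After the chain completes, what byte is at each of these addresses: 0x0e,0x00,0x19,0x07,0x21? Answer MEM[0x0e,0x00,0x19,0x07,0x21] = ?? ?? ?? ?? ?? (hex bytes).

MEM[0x0e,0x00,0x19,0x07,0x21] = ad a6 6a 67 58

  after D0: wrote 7B at 0x0d = 78adbc677c31da
  after D1: wrote 6B at 0x19 = 6a78adbc677c
  after D2: wrote 2B at 0x00 = a644
  after D3: wrote 2B at 0x07 = 7e96
  after D4: wrote 7B at 0x07 = 677c31da58b65b
query mem[0x0e]=0xad, mem[0x00]=0xa6, mem[0x19]=0x6a, mem[0x07]=0x67, mem[0x21]=0x58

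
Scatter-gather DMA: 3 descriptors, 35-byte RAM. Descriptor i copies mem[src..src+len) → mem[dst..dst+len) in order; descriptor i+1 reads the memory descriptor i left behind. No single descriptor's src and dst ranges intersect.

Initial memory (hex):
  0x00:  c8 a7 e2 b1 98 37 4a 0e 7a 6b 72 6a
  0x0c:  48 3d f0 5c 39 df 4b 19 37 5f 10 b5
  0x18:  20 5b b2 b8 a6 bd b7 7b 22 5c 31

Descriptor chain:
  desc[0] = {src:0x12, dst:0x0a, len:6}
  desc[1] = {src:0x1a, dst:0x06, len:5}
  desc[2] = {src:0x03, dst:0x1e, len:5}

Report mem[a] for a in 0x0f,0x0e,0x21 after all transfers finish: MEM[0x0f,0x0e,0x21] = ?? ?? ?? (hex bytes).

MEM[0x0f,0x0e,0x21] = b5 10 b2

[0] 0x12->0x0a len=6 : 4b 19 37 5f 10 b5
[1] 0x1a->0x06 len=5 : b2 b8 a6 bd b7
[2] 0x03->0x1e len=5 : b1 98 37 b2 b8
query mem[0x0f]=0xb5, mem[0x0e]=0x10, mem[0x21]=0xb2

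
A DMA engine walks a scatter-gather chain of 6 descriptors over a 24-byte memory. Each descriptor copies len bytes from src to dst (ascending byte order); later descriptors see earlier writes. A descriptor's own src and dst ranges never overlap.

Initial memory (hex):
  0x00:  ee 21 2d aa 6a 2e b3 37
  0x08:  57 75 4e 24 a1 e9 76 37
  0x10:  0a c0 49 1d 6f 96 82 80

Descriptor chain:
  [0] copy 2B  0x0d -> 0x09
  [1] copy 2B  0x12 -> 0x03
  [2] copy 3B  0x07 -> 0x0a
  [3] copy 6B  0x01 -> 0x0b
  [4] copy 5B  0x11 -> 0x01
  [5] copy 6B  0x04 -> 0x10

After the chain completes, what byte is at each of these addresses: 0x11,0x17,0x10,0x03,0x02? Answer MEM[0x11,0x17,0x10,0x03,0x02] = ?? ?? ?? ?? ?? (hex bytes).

MEM[0x11,0x17,0x10,0x03,0x02] = 96 80 6f 1d 49

  after D0: wrote 2B at 0x09 = e976
  after D1: wrote 2B at 0x03 = 491d
  after D2: wrote 3B at 0x0a = 3757e9
  after D3: wrote 6B at 0x0b = 212d491d2eb3
  after D4: wrote 5B at 0x01 = c0491d6f96
  after D5: wrote 6B at 0x10 = 6f96b33757e9
query mem[0x11]=0x96, mem[0x17]=0x80, mem[0x10]=0x6f, mem[0x03]=0x1d, mem[0x02]=0x49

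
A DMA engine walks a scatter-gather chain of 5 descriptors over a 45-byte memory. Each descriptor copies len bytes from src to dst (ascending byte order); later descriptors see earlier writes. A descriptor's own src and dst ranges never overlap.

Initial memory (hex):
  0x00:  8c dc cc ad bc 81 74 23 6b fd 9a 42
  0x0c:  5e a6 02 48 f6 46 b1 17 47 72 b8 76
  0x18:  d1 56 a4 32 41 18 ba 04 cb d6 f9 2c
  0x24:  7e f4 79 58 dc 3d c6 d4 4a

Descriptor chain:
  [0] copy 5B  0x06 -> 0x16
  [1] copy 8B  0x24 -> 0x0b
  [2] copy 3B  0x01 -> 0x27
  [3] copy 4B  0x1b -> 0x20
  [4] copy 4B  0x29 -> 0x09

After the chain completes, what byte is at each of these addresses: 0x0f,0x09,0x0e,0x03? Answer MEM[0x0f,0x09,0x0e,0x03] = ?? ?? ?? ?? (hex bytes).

  after D0: wrote 5B at 0x16 = 74236bfd9a
  after D1: wrote 8B at 0x0b = 7ef47958dc3dc6d4
  after D2: wrote 3B at 0x27 = dcccad
  after D3: wrote 4B at 0x20 = 324118ba
  after D4: wrote 4B at 0x09 = adc6d44a
query mem[0x0f]=0xdc, mem[0x09]=0xad, mem[0x0e]=0x58, mem[0x03]=0xad

MEM[0x0f,0x09,0x0e,0x03] = dc ad 58 ad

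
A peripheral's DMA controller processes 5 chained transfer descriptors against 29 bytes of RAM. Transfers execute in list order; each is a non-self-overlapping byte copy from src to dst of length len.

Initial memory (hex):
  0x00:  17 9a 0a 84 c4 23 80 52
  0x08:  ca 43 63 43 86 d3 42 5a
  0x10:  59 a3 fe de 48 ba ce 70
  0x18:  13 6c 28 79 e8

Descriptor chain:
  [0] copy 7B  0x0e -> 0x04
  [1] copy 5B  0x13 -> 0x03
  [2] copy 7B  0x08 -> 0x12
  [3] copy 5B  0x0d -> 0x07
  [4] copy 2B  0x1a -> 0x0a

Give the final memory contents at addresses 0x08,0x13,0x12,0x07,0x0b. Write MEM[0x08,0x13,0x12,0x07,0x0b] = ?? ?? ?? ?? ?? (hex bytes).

MEM[0x08,0x13,0x12,0x07,0x0b] = 42 de fe d3 79

D0: mem[0x04..0x0a] <- [42 5a 59 a3 fe de 48]
D1: mem[0x03..0x07] <- [de 48 ba ce 70]
D2: mem[0x12..0x18] <- [fe de 48 43 86 d3 42]
D3: mem[0x07..0x0b] <- [d3 42 5a 59 a3]
D4: mem[0x0a..0x0b] <- [28 79]
query mem[0x08]=0x42, mem[0x13]=0xde, mem[0x12]=0xfe, mem[0x07]=0xd3, mem[0x0b]=0x79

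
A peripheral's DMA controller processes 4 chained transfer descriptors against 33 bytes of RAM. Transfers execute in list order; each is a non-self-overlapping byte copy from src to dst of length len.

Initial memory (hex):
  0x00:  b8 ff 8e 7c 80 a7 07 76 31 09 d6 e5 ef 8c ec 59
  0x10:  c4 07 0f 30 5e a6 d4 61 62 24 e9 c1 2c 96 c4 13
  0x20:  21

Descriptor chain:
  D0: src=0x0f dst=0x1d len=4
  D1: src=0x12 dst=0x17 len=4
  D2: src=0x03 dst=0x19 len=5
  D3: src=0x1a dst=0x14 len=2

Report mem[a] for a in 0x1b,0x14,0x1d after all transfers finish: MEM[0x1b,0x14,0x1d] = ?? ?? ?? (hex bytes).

MEM[0x1b,0x14,0x1d] = a7 80 76

[0] 0x0f->0x1d len=4 : 59 c4 07 0f
[1] 0x12->0x17 len=4 : 0f 30 5e a6
[2] 0x03->0x19 len=5 : 7c 80 a7 07 76
[3] 0x1a->0x14 len=2 : 80 a7
query mem[0x1b]=0xa7, mem[0x14]=0x80, mem[0x1d]=0x76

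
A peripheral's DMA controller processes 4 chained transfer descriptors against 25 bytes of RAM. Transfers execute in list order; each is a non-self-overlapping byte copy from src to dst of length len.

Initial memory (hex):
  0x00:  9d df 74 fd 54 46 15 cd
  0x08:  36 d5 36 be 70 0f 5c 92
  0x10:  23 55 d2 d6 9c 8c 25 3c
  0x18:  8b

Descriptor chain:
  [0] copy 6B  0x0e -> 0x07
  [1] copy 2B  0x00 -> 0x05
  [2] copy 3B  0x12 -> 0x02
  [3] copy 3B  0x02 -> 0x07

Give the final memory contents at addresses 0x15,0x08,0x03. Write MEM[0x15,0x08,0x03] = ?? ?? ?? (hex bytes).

MEM[0x15,0x08,0x03] = 8c d6 d6

D0: mem[0x07..0x0c] <- [5c 92 23 55 d2 d6]
D1: mem[0x05..0x06] <- [9d df]
D2: mem[0x02..0x04] <- [d2 d6 9c]
D3: mem[0x07..0x09] <- [d2 d6 9c]
query mem[0x15]=0x8c, mem[0x08]=0xd6, mem[0x03]=0xd6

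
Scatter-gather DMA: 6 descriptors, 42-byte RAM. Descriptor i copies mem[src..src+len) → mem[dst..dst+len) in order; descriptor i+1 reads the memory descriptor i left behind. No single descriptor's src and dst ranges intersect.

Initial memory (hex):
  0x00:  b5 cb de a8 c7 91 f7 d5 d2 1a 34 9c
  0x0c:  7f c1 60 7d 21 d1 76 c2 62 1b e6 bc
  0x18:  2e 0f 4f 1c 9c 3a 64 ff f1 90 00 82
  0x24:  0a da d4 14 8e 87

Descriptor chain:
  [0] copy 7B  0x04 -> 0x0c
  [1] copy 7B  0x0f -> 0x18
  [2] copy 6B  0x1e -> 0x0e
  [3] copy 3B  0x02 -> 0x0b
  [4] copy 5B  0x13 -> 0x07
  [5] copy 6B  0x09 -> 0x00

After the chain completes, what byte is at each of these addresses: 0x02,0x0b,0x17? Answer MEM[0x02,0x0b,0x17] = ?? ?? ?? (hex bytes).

MEM[0x02,0x0b,0x17] = bc bc bc

  after D0: wrote 7B at 0x0c = c791f7d5d21a34
  after D1: wrote 7B at 0x18 = d5d21a34c2621b
  after D2: wrote 6B at 0x0e = 1bfff1900082
  after D3: wrote 3B at 0x0b = dea8c7
  after D4: wrote 5B at 0x07 = 82621be6bc
  after D5: wrote 6B at 0x00 = 1be6bca8c71b
query mem[0x02]=0xbc, mem[0x0b]=0xbc, mem[0x17]=0xbc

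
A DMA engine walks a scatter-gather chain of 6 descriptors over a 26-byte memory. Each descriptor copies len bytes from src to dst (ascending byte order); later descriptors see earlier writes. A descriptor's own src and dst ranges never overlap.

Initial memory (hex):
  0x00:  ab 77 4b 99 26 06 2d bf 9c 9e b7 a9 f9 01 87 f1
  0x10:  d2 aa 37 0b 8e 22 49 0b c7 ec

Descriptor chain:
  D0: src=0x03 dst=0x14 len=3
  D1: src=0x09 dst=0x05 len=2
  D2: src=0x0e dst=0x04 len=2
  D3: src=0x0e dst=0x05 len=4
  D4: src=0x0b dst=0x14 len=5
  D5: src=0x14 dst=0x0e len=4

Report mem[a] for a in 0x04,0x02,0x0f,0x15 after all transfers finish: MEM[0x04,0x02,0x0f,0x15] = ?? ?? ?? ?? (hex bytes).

  after D0: wrote 3B at 0x14 = 992606
  after D1: wrote 2B at 0x05 = 9eb7
  after D2: wrote 2B at 0x04 = 87f1
  after D3: wrote 4B at 0x05 = 87f1d2aa
  after D4: wrote 5B at 0x14 = a9f90187f1
  after D5: wrote 4B at 0x0e = a9f90187
query mem[0x04]=0x87, mem[0x02]=0x4b, mem[0x0f]=0xf9, mem[0x15]=0xf9

MEM[0x04,0x02,0x0f,0x15] = 87 4b f9 f9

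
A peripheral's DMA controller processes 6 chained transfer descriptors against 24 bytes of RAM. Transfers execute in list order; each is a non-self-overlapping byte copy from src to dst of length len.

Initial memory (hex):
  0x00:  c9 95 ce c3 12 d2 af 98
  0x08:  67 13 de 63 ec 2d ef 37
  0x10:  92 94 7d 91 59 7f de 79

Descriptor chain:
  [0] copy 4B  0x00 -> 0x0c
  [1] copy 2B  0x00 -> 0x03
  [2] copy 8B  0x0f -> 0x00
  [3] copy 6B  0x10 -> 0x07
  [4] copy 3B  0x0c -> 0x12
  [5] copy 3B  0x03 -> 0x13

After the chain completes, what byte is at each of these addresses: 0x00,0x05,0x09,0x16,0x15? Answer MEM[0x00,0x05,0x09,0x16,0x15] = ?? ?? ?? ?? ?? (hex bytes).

D0: mem[0x0c..0x0f] <- [c9 95 ce c3]
D1: mem[0x03..0x04] <- [c9 95]
D2: mem[0x00..0x07] <- [c3 92 94 7d 91 59 7f de]
D3: mem[0x07..0x0c] <- [92 94 7d 91 59 7f]
D4: mem[0x12..0x14] <- [7f 95 ce]
D5: mem[0x13..0x15] <- [7d 91 59]
query mem[0x00]=0xc3, mem[0x05]=0x59, mem[0x09]=0x7d, mem[0x16]=0xde, mem[0x15]=0x59

MEM[0x00,0x05,0x09,0x16,0x15] = c3 59 7d de 59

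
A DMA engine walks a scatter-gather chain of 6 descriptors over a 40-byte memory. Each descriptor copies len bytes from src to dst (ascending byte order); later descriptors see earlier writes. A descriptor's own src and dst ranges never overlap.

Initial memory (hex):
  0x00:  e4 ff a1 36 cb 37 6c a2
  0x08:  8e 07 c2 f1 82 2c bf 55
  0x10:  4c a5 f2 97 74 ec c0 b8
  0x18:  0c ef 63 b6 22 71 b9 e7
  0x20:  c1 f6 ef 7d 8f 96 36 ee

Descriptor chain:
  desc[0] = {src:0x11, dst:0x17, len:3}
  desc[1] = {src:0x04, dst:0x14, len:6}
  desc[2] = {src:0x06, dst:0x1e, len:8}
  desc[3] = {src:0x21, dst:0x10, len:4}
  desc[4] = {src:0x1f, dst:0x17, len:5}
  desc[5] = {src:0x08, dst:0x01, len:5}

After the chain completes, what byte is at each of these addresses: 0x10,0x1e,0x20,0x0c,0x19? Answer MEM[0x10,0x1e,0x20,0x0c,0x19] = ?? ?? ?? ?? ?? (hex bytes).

MEM[0x10,0x1e,0x20,0x0c,0x19] = 07 6c 8e 82 07

#0 dst[0x17+3] := {0xa5,0xf2,0x97}
#1 dst[0x14+6] := {0xcb,0x37,0x6c,0xa2,0x8e,0x07}
#2 dst[0x1e+8] := {0x6c,0xa2,0x8e,0x07,0xc2,0xf1,0x82,0x2c}
#3 dst[0x10+4] := {0x07,0xc2,0xf1,0x82}
#4 dst[0x17+5] := {0xa2,0x8e,0x07,0xc2,0xf1}
#5 dst[0x01+5] := {0x8e,0x07,0xc2,0xf1,0x82}
query mem[0x10]=0x07, mem[0x1e]=0x6c, mem[0x20]=0x8e, mem[0x0c]=0x82, mem[0x19]=0x07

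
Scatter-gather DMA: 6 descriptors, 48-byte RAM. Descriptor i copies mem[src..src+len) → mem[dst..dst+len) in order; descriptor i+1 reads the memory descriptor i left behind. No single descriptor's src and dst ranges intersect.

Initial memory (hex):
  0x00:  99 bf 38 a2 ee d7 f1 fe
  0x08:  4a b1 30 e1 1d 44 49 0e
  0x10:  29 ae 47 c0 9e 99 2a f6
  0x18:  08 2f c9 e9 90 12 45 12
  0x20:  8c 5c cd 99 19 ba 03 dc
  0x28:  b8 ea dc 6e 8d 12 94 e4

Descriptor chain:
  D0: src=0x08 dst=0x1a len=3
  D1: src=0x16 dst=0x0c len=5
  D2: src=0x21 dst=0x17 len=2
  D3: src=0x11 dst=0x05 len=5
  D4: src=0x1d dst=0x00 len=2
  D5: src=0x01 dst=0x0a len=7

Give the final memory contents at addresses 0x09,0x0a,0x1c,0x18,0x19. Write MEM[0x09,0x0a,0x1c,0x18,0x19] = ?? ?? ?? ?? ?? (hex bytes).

D0: mem[0x1a..0x1c] <- [4a b1 30]
D1: mem[0x0c..0x10] <- [2a f6 08 2f 4a]
D2: mem[0x17..0x18] <- [5c cd]
D3: mem[0x05..0x09] <- [ae 47 c0 9e 99]
D4: mem[0x00..0x01] <- [12 45]
D5: mem[0x0a..0x10] <- [45 38 a2 ee ae 47 c0]
query mem[0x09]=0x99, mem[0x0a]=0x45, mem[0x1c]=0x30, mem[0x18]=0xcd, mem[0x19]=0x2f

MEM[0x09,0x0a,0x1c,0x18,0x19] = 99 45 30 cd 2f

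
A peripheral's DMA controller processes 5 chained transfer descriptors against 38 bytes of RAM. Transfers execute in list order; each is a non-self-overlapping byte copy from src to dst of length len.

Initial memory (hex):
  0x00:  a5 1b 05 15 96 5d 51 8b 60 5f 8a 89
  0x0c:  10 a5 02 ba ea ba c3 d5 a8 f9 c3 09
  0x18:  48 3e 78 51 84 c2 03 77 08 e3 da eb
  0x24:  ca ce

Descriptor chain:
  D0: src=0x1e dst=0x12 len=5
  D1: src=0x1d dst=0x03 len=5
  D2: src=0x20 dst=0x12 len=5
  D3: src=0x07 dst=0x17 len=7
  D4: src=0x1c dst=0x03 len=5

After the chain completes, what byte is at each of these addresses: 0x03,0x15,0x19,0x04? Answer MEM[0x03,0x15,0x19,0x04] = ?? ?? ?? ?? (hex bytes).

MEM[0x03,0x15,0x19,0x04] = 10 eb 5f a5

[0] 0x1e->0x12 len=5 : 03 77 08 e3 da
[1] 0x1d->0x03 len=5 : c2 03 77 08 e3
[2] 0x20->0x12 len=5 : 08 e3 da eb ca
[3] 0x07->0x17 len=7 : e3 60 5f 8a 89 10 a5
[4] 0x1c->0x03 len=5 : 10 a5 03 77 08
query mem[0x03]=0x10, mem[0x15]=0xeb, mem[0x19]=0x5f, mem[0x04]=0xa5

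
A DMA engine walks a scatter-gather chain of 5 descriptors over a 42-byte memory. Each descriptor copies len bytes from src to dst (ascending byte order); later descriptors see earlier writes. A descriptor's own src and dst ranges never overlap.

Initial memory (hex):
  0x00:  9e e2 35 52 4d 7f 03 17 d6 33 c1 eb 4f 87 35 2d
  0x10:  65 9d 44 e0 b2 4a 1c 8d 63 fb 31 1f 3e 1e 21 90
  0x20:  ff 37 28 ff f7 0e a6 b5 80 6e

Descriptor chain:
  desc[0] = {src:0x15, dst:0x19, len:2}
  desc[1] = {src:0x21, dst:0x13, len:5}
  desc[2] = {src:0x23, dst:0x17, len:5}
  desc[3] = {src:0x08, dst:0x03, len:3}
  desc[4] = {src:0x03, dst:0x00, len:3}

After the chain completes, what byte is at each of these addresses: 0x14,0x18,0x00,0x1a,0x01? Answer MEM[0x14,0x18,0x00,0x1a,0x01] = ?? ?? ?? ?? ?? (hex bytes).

MEM[0x14,0x18,0x00,0x1a,0x01] = 28 f7 d6 a6 33

#0 dst[0x19+2] := {0x4a,0x1c}
#1 dst[0x13+5] := {0x37,0x28,0xff,0xf7,0x0e}
#2 dst[0x17+5] := {0xff,0xf7,0x0e,0xa6,0xb5}
#3 dst[0x03+3] := {0xd6,0x33,0xc1}
#4 dst[0x00+3] := {0xd6,0x33,0xc1}
query mem[0x14]=0x28, mem[0x18]=0xf7, mem[0x00]=0xd6, mem[0x1a]=0xa6, mem[0x01]=0x33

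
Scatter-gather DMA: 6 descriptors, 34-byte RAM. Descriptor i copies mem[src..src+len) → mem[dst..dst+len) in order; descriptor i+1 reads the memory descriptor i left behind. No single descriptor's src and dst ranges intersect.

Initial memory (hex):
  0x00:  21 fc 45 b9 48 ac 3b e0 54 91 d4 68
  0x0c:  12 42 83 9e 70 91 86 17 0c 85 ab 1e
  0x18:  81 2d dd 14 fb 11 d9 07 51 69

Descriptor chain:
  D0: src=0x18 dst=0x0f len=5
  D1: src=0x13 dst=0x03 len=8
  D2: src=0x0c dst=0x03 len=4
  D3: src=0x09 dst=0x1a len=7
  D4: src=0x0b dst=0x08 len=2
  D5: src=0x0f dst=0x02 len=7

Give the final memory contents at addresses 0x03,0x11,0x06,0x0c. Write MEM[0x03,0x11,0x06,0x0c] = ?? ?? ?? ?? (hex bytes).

[0] 0x18->0x0f len=5 : 81 2d dd 14 fb
[1] 0x13->0x03 len=8 : fb 0c 85 ab 1e 81 2d dd
[2] 0x0c->0x03 len=4 : 12 42 83 81
[3] 0x09->0x1a len=7 : 2d dd 68 12 42 83 81
[4] 0x0b->0x08 len=2 : 68 12
[5] 0x0f->0x02 len=7 : 81 2d dd 14 fb 0c 85
query mem[0x03]=0x2d, mem[0x11]=0xdd, mem[0x06]=0xfb, mem[0x0c]=0x12

MEM[0x03,0x11,0x06,0x0c] = 2d dd fb 12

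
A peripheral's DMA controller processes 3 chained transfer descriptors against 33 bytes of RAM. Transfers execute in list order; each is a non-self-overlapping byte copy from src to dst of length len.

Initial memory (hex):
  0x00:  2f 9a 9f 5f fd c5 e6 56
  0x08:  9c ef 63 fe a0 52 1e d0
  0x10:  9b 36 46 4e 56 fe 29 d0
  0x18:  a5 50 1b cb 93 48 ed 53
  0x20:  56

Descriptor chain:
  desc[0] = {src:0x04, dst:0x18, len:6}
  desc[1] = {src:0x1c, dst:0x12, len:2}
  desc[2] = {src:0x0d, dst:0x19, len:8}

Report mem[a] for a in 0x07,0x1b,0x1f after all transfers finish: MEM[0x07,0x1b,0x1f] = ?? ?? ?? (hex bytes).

MEM[0x07,0x1b,0x1f] = 56 d0 ef

D0: mem[0x18..0x1d] <- [fd c5 e6 56 9c ef]
D1: mem[0x12..0x13] <- [9c ef]
D2: mem[0x19..0x20] <- [52 1e d0 9b 36 9c ef 56]
query mem[0x07]=0x56, mem[0x1b]=0xd0, mem[0x1f]=0xef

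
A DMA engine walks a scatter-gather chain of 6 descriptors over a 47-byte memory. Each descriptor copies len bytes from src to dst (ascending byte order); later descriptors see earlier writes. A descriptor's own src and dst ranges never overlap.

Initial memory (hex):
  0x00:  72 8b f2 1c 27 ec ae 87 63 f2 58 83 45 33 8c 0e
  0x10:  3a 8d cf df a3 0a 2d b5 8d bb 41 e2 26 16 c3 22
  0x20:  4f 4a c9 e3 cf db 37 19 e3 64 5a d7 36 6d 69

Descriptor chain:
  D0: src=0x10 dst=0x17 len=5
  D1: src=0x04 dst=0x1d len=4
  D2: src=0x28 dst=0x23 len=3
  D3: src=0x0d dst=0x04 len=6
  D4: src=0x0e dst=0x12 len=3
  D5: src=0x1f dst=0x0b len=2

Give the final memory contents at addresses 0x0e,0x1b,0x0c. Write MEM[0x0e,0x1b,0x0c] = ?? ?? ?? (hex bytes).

MEM[0x0e,0x1b,0x0c] = 8c a3 87

D0: mem[0x17..0x1b] <- [3a 8d cf df a3]
D1: mem[0x1d..0x20] <- [27 ec ae 87]
D2: mem[0x23..0x25] <- [e3 64 5a]
D3: mem[0x04..0x09] <- [33 8c 0e 3a 8d cf]
D4: mem[0x12..0x14] <- [8c 0e 3a]
D5: mem[0x0b..0x0c] <- [ae 87]
query mem[0x0e]=0x8c, mem[0x1b]=0xa3, mem[0x0c]=0x87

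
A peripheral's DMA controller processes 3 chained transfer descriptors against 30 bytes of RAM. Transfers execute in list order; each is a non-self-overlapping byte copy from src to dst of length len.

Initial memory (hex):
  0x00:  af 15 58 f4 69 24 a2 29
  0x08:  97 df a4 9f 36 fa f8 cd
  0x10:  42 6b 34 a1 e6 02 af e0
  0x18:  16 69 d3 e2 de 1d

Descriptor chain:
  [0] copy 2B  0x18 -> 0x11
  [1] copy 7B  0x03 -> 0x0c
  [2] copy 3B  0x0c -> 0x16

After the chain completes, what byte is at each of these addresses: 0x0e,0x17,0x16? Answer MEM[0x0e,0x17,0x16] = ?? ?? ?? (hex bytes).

MEM[0x0e,0x17,0x16] = 24 69 f4

  after D0: wrote 2B at 0x11 = 1669
  after D1: wrote 7B at 0x0c = f46924a22997df
  after D2: wrote 3B at 0x16 = f46924
query mem[0x0e]=0x24, mem[0x17]=0x69, mem[0x16]=0xf4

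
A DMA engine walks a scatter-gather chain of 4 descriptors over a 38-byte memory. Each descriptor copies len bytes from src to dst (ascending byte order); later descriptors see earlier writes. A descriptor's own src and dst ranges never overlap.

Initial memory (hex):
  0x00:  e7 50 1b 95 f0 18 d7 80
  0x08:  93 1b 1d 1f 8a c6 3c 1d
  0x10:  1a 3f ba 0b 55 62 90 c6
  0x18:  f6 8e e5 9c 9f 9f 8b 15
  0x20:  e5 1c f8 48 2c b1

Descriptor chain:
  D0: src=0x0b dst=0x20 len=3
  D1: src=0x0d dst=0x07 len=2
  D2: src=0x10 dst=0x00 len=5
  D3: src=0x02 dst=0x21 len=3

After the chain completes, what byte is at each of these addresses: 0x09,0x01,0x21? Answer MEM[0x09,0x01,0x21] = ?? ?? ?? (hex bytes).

MEM[0x09,0x01,0x21] = 1b 3f ba

D0: mem[0x20..0x22] <- [1f 8a c6]
D1: mem[0x07..0x08] <- [c6 3c]
D2: mem[0x00..0x04] <- [1a 3f ba 0b 55]
D3: mem[0x21..0x23] <- [ba 0b 55]
query mem[0x09]=0x1b, mem[0x01]=0x3f, mem[0x21]=0xba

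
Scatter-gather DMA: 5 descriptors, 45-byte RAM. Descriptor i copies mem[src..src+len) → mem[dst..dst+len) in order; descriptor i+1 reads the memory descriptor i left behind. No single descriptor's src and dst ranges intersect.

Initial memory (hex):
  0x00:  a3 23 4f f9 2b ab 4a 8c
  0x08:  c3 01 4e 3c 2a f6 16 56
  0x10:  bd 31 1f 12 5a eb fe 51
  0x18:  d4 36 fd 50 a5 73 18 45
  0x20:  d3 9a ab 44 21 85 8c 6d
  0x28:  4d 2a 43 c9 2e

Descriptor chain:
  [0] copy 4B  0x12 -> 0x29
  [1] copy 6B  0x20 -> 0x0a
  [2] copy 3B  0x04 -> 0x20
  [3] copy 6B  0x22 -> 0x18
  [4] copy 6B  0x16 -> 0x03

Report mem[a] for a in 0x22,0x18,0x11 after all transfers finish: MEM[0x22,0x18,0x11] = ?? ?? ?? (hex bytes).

#0 dst[0x29+4] := {0x1f,0x12,0x5a,0xeb}
#1 dst[0x0a+6] := {0xd3,0x9a,0xab,0x44,0x21,0x85}
#2 dst[0x20+3] := {0x2b,0xab,0x4a}
#3 dst[0x18+6] := {0x4a,0x44,0x21,0x85,0x8c,0x6d}
#4 dst[0x03+6] := {0xfe,0x51,0x4a,0x44,0x21,0x85}
query mem[0x22]=0x4a, mem[0x18]=0x4a, mem[0x11]=0x31

MEM[0x22,0x18,0x11] = 4a 4a 31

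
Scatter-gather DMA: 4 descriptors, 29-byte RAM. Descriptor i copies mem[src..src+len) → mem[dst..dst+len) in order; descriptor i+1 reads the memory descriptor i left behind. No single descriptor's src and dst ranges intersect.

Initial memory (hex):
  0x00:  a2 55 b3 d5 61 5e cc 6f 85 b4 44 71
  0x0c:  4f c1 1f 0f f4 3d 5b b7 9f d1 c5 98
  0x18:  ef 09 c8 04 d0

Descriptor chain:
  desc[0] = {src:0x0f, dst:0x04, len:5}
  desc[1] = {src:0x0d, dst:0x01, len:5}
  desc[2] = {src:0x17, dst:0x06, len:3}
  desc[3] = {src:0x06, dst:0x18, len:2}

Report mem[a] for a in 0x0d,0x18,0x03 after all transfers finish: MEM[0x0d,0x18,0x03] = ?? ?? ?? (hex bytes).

  after D0: wrote 5B at 0x04 = 0ff43d5bb7
  after D1: wrote 5B at 0x01 = c11f0ff43d
  after D2: wrote 3B at 0x06 = 98ef09
  after D3: wrote 2B at 0x18 = 98ef
query mem[0x0d]=0xc1, mem[0x18]=0x98, mem[0x03]=0x0f

MEM[0x0d,0x18,0x03] = c1 98 0f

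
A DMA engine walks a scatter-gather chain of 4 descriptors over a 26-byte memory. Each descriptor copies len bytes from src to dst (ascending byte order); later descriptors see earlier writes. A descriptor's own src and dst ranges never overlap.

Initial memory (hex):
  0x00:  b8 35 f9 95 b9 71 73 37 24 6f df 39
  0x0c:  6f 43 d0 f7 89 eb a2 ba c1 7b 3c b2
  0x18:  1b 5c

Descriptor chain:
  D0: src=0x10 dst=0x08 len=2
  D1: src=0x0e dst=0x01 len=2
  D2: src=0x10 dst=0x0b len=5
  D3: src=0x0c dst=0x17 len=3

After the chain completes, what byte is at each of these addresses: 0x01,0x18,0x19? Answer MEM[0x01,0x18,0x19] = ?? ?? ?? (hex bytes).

D0: mem[0x08..0x09] <- [89 eb]
D1: mem[0x01..0x02] <- [d0 f7]
D2: mem[0x0b..0x0f] <- [89 eb a2 ba c1]
D3: mem[0x17..0x19] <- [eb a2 ba]
query mem[0x01]=0xd0, mem[0x18]=0xa2, mem[0x19]=0xba

MEM[0x01,0x18,0x19] = d0 a2 ba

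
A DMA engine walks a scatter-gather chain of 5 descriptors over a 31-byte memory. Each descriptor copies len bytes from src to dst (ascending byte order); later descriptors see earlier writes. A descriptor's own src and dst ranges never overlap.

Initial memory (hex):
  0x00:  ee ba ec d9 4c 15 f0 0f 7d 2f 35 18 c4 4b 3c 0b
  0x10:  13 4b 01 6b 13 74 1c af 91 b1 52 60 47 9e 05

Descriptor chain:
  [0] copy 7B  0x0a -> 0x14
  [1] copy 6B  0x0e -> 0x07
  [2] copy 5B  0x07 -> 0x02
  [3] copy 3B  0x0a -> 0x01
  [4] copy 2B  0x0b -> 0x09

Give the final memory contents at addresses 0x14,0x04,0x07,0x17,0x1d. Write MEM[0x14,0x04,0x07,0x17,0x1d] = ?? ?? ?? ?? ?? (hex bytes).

MEM[0x14,0x04,0x07,0x17,0x1d] = 35 13 3c 4b 9e

  after D0: wrote 7B at 0x14 = 3518c44b3c0b13
  after D1: wrote 6B at 0x07 = 3c0b134b016b
  after D2: wrote 5B at 0x02 = 3c0b134b01
  after D3: wrote 3B at 0x01 = 4b016b
  after D4: wrote 2B at 0x09 = 016b
query mem[0x14]=0x35, mem[0x04]=0x13, mem[0x07]=0x3c, mem[0x17]=0x4b, mem[0x1d]=0x9e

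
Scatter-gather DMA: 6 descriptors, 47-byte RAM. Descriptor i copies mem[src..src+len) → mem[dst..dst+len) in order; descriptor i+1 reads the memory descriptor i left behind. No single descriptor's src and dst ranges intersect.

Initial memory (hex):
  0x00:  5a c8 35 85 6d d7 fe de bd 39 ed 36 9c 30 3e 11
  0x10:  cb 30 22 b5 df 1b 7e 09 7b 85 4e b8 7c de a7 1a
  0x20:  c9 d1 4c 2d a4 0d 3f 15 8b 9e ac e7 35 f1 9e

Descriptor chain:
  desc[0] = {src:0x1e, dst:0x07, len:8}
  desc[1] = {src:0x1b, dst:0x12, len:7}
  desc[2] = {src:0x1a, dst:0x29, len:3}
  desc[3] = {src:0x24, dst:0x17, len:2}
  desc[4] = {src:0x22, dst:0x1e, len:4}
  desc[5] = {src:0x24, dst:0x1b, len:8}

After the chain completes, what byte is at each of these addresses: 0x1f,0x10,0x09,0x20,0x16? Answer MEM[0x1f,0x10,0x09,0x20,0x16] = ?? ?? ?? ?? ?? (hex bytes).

MEM[0x1f,0x10,0x09,0x20,0x16] = 8b cb c9 4e 1a

D0: mem[0x07..0x0e] <- [a7 1a c9 d1 4c 2d a4 0d]
D1: mem[0x12..0x18] <- [b8 7c de a7 1a c9 d1]
D2: mem[0x29..0x2b] <- [4e b8 7c]
D3: mem[0x17..0x18] <- [a4 0d]
D4: mem[0x1e..0x21] <- [4c 2d a4 0d]
D5: mem[0x1b..0x22] <- [a4 0d 3f 15 8b 4e b8 7c]
query mem[0x1f]=0x8b, mem[0x10]=0xcb, mem[0x09]=0xc9, mem[0x20]=0x4e, mem[0x16]=0x1a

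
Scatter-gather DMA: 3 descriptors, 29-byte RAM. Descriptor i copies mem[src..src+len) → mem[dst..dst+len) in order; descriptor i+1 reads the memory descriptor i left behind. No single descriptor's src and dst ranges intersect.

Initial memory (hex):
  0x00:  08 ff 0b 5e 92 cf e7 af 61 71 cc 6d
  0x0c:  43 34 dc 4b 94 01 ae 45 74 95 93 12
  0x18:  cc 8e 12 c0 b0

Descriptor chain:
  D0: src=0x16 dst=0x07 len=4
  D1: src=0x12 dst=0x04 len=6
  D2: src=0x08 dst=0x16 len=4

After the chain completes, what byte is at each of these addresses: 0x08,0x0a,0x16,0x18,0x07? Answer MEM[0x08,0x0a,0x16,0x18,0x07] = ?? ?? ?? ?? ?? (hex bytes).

  after D0: wrote 4B at 0x07 = 9312cc8e
  after D1: wrote 6B at 0x04 = ae4574959312
  after D2: wrote 4B at 0x16 = 93128e6d
query mem[0x08]=0x93, mem[0x0a]=0x8e, mem[0x16]=0x93, mem[0x18]=0x8e, mem[0x07]=0x95

MEM[0x08,0x0a,0x16,0x18,0x07] = 93 8e 93 8e 95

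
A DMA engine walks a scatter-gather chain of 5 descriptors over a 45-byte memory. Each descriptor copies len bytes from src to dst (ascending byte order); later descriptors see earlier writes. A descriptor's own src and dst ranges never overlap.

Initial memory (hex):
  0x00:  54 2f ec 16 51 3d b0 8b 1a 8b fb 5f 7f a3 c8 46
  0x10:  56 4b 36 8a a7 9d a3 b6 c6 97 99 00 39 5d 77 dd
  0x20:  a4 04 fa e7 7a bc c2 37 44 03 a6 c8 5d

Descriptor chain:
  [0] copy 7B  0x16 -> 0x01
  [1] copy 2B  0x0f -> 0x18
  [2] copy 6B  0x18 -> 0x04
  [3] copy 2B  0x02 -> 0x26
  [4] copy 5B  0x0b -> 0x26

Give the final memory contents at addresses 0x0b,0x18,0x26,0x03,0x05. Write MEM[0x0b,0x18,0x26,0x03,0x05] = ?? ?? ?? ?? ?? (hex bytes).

#0 dst[0x01+7] := {0xa3,0xb6,0xc6,0x97,0x99,0x00,0x39}
#1 dst[0x18+2] := {0x46,0x56}
#2 dst[0x04+6] := {0x46,0x56,0x99,0x00,0x39,0x5d}
#3 dst[0x26+2] := {0xb6,0xc6}
#4 dst[0x26+5] := {0x5f,0x7f,0xa3,0xc8,0x46}
query mem[0x0b]=0x5f, mem[0x18]=0x46, mem[0x26]=0x5f, mem[0x03]=0xc6, mem[0x05]=0x56

MEM[0x0b,0x18,0x26,0x03,0x05] = 5f 46 5f c6 56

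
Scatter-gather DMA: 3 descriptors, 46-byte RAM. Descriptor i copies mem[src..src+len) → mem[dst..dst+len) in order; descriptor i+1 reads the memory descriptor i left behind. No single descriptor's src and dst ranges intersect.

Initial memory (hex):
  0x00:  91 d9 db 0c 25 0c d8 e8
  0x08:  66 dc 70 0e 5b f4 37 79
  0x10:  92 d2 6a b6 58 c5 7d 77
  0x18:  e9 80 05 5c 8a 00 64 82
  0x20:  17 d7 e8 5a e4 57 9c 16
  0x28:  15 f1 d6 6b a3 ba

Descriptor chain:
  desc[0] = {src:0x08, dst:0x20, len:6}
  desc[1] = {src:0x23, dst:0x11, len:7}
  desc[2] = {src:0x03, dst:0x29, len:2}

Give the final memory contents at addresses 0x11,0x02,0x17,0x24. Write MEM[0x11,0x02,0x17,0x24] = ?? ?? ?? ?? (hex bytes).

  after D0: wrote 6B at 0x20 = 66dc700e5bf4
  after D1: wrote 7B at 0x11 = 0e5bf49c1615f1
  after D2: wrote 2B at 0x29 = 0c25
query mem[0x11]=0x0e, mem[0x02]=0xdb, mem[0x17]=0xf1, mem[0x24]=0x5b

MEM[0x11,0x02,0x17,0x24] = 0e db f1 5b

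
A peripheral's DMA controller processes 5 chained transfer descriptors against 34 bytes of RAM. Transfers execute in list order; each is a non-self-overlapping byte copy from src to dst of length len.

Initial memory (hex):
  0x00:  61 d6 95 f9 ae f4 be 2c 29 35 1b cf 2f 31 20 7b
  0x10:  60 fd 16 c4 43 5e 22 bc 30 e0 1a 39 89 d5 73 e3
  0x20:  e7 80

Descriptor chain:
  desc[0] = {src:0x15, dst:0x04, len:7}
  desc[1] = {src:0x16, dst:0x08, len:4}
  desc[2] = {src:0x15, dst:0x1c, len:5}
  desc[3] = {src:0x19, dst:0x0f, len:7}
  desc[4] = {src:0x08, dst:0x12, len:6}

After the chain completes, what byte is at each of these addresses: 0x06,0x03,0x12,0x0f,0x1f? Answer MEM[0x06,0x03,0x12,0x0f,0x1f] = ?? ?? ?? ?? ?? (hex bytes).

MEM[0x06,0x03,0x12,0x0f,0x1f] = bc f9 22 e0 30

D0: mem[0x04..0x0a] <- [5e 22 bc 30 e0 1a 39]
D1: mem[0x08..0x0b] <- [22 bc 30 e0]
D2: mem[0x1c..0x20] <- [5e 22 bc 30 e0]
D3: mem[0x0f..0x15] <- [e0 1a 39 5e 22 bc 30]
D4: mem[0x12..0x17] <- [22 bc 30 e0 2f 31]
query mem[0x06]=0xbc, mem[0x03]=0xf9, mem[0x12]=0x22, mem[0x0f]=0xe0, mem[0x1f]=0x30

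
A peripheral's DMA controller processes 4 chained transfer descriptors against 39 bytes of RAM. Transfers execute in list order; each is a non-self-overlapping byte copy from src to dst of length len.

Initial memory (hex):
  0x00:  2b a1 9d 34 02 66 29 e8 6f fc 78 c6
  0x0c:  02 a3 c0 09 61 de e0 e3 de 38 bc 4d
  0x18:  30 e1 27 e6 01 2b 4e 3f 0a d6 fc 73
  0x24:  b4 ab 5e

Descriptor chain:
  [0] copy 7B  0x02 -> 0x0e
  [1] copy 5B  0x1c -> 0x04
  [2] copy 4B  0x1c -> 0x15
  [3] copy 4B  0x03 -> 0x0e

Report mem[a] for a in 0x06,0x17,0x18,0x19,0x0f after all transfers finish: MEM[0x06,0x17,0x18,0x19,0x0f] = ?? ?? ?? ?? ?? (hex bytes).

MEM[0x06,0x17,0x18,0x19,0x0f] = 4e 4e 3f e1 01

  after D0: wrote 7B at 0x0e = 9d34026629e86f
  after D1: wrote 5B at 0x04 = 012b4e3f0a
  after D2: wrote 4B at 0x15 = 012b4e3f
  after D3: wrote 4B at 0x0e = 34012b4e
query mem[0x06]=0x4e, mem[0x17]=0x4e, mem[0x18]=0x3f, mem[0x19]=0xe1, mem[0x0f]=0x01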